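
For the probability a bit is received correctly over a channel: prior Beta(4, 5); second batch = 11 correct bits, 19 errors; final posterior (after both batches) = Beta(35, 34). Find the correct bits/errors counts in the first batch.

20 correct bits and 10 errors

Sequential conjugate updates are equivalent to a single update on the pooled data, so total successes = posterior α − prior α and total failures = posterior β − prior β.
Total across both batches: 35−4=31 correct bits, 34−5=29 errors.
Subtract the second batch: 31−11=20 correct bits and 29−19=10 errors.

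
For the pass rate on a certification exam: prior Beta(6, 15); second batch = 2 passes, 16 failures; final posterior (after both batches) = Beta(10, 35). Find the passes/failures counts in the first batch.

Because Beta–binomial updating is additive in the counts, the combined data contributed (α_post−α_prior, β_post−β_prior) successes and failures.
Total across both batches: 10−6=4 passes, 35−15=20 failures.
Subtract the second batch: 4−2=2 passes and 20−16=4 failures.

2 passes and 4 failures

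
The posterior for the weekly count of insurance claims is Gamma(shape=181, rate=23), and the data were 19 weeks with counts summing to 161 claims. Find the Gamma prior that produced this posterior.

Gamma(shape=20, rate=4)

A Gamma(α, β) prior (rate parametrization) on a Poisson rate with n observations summing to S gives posterior Gamma(α+S, β+n).
So α = 181 − 161 = 20 and β = 23 − 19 = 4.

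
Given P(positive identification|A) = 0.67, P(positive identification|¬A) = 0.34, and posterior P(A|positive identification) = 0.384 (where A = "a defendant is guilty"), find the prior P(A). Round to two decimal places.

P(A) = 0.24

Bayes' rule in odds form gives O(A|E) = O(A)·[P(E|A)/P(E|¬A)], hence O(A) = O(A|E)/LR.
Posterior odds = 0.384/(1−0.384) = 0.6234. LR = 0.67/0.34 = 1.9706.
Prior odds = 0.6234/1.9706 = 0.3164, so P(A) = 0.3164/(1+0.3164) ≈ 0.24.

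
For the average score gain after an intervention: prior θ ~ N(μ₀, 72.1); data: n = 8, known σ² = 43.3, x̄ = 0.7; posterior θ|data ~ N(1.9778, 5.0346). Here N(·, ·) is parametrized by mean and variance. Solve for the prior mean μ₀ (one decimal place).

μ₀ = 19.0

The posterior mean is a precision-weighted average: μ_n = (τ₀μ₀ + τ_data·x̄)/(τ₀+τ_data), with τ₀=1/σ₀² and τ_data=n/σ².
Here τ₀ = 1/72.1 = 0.013870 and τ_data = 8/43.3 = 0.184758, so τ_n = 0.198628.
Rearranging for μ₀: μ₀ = (μ_n·τ_n − τ_data·x̄)/τ₀ = (1.9778·0.198628 − 0.184758·0.7) / 0.013870 = 0.263516/0.013870 ≈ 19.0.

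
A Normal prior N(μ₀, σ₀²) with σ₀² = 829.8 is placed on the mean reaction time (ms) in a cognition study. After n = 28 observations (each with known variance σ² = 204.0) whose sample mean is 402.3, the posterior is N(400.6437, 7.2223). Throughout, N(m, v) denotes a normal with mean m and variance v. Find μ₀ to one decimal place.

μ₀ = 212.0

With known observation variance, the Normal–Normal posterior has precision τ_n = τ₀ + n/σ² and mean μ_n = (τ₀μ₀ + (n/σ²)x̄)/τ_n.
Here τ₀ = 1/829.8 = 0.001205 and τ_data = 28/204.0 = 0.137255, so τ_n = 0.138460.
Rearranging for μ₀: μ₀ = (μ_n·τ_n − τ_data·x̄)/τ₀ = (400.6437·0.138460 − 0.137255·402.3) / 0.001205 = 0.255440/0.001205 ≈ 212.0.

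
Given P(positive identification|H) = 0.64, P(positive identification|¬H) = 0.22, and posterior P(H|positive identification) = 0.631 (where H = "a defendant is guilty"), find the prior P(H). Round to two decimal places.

P(H) = 0.37

In odds form, posterior odds = prior odds × likelihood ratio, so prior odds = posterior odds ÷ LR.
Posterior odds = 0.631/(1−0.631) = 1.7100. LR = 0.64/0.22 = 2.9091.
Prior odds = 1.7100/2.9091 = 0.5878, so P(H) = 0.5878/(1+0.5878) ≈ 0.37.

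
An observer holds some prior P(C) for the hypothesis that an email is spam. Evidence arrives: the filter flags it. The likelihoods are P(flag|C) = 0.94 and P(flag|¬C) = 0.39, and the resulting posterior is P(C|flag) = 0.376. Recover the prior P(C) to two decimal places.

In odds form, posterior odds = prior odds × likelihood ratio, so prior odds = posterior odds ÷ LR.
Posterior odds = 0.376/(1−0.376) = 0.6026. LR = 0.94/0.39 = 2.4103.
Prior odds = 0.6026/2.4103 = 0.2500, so P(C) = 0.2500/(1+0.2500) ≈ 0.20.

P(C) = 0.20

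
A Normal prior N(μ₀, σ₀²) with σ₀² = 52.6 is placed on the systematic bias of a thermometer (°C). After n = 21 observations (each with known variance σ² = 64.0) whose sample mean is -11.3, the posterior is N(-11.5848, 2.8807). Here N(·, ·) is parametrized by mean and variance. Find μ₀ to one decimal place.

The posterior mean is a precision-weighted average: μ_n = (τ₀μ₀ + τ_data·x̄)/(τ₀+τ_data), with τ₀=1/σ₀² and τ_data=n/σ².
Here τ₀ = 1/52.6 = 0.019011 and τ_data = 21/64.0 = 0.328125, so τ_n = 0.347136.
Rearranging for μ₀: μ₀ = (μ_n·τ_n − τ_data·x̄)/τ₀ = (-11.5848·0.347136 − 0.328125·-11.3) / 0.019011 = -0.313689/0.019011 ≈ -16.5.

μ₀ = -16.5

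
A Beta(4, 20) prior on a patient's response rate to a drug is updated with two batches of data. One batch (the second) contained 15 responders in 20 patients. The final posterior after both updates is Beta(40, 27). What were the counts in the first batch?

21 responders and 2 non-responders

Sequential conjugate updates are equivalent to a single update on the pooled data, so total successes = posterior α − prior α and total failures = posterior β − prior β.
Total across both batches: 40−4=36 responders, 27−20=7 non-responders.
Subtract the second batch: 36−15=21 responders and 7−5=2 non-responders.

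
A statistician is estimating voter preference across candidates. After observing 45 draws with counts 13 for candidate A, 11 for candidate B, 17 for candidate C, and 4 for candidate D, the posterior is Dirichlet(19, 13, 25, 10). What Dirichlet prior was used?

Dirichlet(6, 2, 8, 6)

For a Dirichlet(α) prior with multinomial counts c, the posterior is Dirichlet(α + c) componentwise.
Subtract each count from the matching posterior parameter: 19−13=6, 13−11=2, 25−17=8, 10−4=6.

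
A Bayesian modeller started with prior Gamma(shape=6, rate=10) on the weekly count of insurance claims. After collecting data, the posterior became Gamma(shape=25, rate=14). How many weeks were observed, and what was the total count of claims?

A Gamma(α, β) prior (rate parametrization) on a Poisson rate with n observations summing to S gives posterior Gamma(α+S, β+n).
Matching: Σxᵢ = 25 − 6 = 19 and n = 14 − 10 = 4.

n = 4 weeks with total 19 claims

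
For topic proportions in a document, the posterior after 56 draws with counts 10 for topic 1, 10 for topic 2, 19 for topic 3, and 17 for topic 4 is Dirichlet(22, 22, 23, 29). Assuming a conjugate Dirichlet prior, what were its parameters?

Dirichlet(12, 12, 4, 12)

For a Dirichlet(α) prior with multinomial counts c, the posterior is Dirichlet(α + c) componentwise.
Subtract each count from the matching posterior parameter: 22−10=12, 22−10=12, 23−19=4, 29−17=12.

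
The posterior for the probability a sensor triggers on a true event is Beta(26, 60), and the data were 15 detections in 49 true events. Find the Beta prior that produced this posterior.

Beta is conjugate to the binomial likelihood: posterior = Beta(α+s, β+f).
Subtract the data counts: 26−15=11, 60−34=26.

Beta(11, 26)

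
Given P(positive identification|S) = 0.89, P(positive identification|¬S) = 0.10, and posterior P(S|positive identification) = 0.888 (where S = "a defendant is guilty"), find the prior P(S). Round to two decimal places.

Bayes' rule in odds form gives O(S|E) = O(S)·[P(E|S)/P(E|¬S)], hence O(S) = O(S|E)/LR.
Posterior odds = 0.888/(1−0.888) = 7.9286. LR = 0.89/0.10 = 8.9000.
Prior odds = 7.9286/8.9000 = 0.8909, so P(S) = 0.8909/(1+0.8909) ≈ 0.47.

P(S) = 0.47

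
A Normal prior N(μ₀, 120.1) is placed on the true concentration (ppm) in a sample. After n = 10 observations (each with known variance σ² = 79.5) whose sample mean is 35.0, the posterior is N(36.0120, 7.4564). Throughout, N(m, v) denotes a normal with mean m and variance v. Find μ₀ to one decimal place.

μ₀ = 51.3

With known observation variance, the Normal–Normal posterior has precision τ_n = τ₀ + n/σ² and mean μ_n = (τ₀μ₀ + (n/σ²)x̄)/τ_n.
Here τ₀ = 1/120.1 = 0.008326 and τ_data = 10/79.5 = 0.125786, so τ_n = 0.134112.
Rearranging for μ₀: μ₀ = (μ_n·τ_n − τ_data·x̄)/τ₀ = (36.0120·0.134112 − 0.125786·35.0) / 0.008326 = 0.427131/0.008326 ≈ 51.3.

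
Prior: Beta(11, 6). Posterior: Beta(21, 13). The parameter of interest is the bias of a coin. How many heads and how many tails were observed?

10 heads and 7 tails

Under Beta–binomial conjugacy the posterior parameters are (α+s, β+f).
So s = 21 − 11 = 10 and f = 13 − 6 = 7.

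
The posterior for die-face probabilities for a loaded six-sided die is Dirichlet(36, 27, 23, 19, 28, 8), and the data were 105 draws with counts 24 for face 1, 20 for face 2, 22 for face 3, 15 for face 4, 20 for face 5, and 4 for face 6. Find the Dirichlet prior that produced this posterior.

For a Dirichlet(α) prior with multinomial counts c, the posterior is Dirichlet(α + c) componentwise.
Subtract each count from the matching posterior parameter: 36−24=12, 27−20=7, 23−22=1, 19−15=4, 28−20=8, 8−4=4.

Dirichlet(12, 7, 1, 4, 8, 4)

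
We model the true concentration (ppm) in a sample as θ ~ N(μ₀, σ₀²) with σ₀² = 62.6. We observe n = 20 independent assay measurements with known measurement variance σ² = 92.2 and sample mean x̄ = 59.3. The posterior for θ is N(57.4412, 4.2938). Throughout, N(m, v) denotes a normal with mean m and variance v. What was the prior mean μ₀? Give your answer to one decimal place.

With known observation variance, the Normal–Normal posterior has precision τ_n = τ₀ + n/σ² and mean μ_n = (τ₀μ₀ + (n/σ²)x̄)/τ_n.
Here τ₀ = 1/62.6 = 0.015974 and τ_data = 20/92.2 = 0.216920, so τ_n = 0.232894.
Rearranging for μ₀: μ₀ = (μ_n·τ_n − τ_data·x̄)/τ₀ = (57.4412·0.232894 − 0.216920·59.3) / 0.015974 = 0.514355/0.015974 ≈ 32.2.

μ₀ = 32.2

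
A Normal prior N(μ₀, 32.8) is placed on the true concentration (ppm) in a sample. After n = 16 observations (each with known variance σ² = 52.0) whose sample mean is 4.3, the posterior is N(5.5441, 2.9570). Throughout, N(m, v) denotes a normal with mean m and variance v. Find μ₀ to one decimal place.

μ₀ = 18.1

The posterior mean is a precision-weighted average: μ_n = (τ₀μ₀ + τ_data·x̄)/(τ₀+τ_data), with τ₀=1/σ₀² and τ_data=n/σ².
Here τ₀ = 1/32.8 = 0.030488 and τ_data = 16/52.0 = 0.307692, so τ_n = 0.338180.
Rearranging for μ₀: μ₀ = (μ_n·τ_n − τ_data·x̄)/τ₀ = (5.5441·0.338180 − 0.307692·4.3) / 0.030488 = 0.551828/0.030488 ≈ 18.1.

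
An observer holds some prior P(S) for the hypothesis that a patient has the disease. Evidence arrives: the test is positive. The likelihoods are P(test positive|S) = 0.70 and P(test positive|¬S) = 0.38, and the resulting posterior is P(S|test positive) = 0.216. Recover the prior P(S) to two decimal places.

Bayes' rule in odds form gives O(S|E) = O(S)·[P(E|S)/P(E|¬S)], hence O(S) = O(S|E)/LR.
Posterior odds = 0.216/(1−0.216) = 0.2755. LR = 0.70/0.38 = 1.8421.
Prior odds = 0.2755/1.8421 = 0.1496, so P(S) = 0.1496/(1+0.1496) ≈ 0.13.

P(S) = 0.13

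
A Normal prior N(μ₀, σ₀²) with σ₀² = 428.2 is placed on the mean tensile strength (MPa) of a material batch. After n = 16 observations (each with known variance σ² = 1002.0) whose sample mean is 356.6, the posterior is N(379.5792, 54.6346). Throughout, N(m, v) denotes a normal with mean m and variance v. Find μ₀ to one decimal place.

μ₀ = 536.7

The posterior mean is a precision-weighted average: μ_n = (τ₀μ₀ + τ_data·x̄)/(τ₀+τ_data), with τ₀=1/σ₀² and τ_data=n/σ².
Here τ₀ = 1/428.2 = 0.002335 and τ_data = 16/1002.0 = 0.015968, so τ_n = 0.018303.
Rearranging for μ₀: μ₀ = (μ_n·τ_n − τ_data·x̄)/τ₀ = (379.5792·0.018303 − 0.015968·356.6) / 0.002335 = 1.253249/0.002335 ≈ 536.7.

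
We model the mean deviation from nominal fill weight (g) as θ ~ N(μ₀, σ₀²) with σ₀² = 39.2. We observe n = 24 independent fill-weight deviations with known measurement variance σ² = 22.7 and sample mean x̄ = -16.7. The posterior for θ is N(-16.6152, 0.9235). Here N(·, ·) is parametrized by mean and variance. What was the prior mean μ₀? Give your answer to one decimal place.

μ₀ = -13.1

The posterior mean is a precision-weighted average: μ_n = (τ₀μ₀ + τ_data·x̄)/(τ₀+τ_data), with τ₀=1/σ₀² and τ_data=n/σ².
Here τ₀ = 1/39.2 = 0.025510 and τ_data = 24/22.7 = 1.057269, so τ_n = 1.082779.
Rearranging for μ₀: μ₀ = (μ_n·τ_n − τ_data·x̄)/τ₀ = (-16.6152·1.082779 − 1.057269·-16.7) / 0.025510 = -0.334197/0.025510 ≈ -13.1.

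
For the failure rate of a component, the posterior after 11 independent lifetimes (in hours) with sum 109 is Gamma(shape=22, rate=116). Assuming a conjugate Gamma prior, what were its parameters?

Gamma(shape=11, rate=7)

For an exponential likelihood with a Gamma(α, β) prior on the rate, n observations with total T give posterior Gamma(α+n, β+T).
So α = 22 − 11 = 11 and β = 116 − 109 = 7.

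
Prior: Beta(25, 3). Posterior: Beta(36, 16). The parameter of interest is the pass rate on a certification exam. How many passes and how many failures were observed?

11 passes and 13 failures

A Beta(α, β) prior with s successes and f failures in binomial data gives a Beta(α+s, β+f) posterior.
Match parameters: s=36−25=11, f=16−3=13.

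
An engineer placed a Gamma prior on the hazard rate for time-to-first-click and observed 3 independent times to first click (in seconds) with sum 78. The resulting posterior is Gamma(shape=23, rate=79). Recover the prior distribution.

Gamma(shape=20, rate=1)

Gamma–exponential conjugacy: posterior shape = α + n, posterior rate = β + Σtᵢ.
So α = 23 − 3 = 20 and β = 79 − 78 = 1.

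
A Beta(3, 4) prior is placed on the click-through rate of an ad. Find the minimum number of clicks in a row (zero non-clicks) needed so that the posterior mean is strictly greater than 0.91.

k = 38

After k clicks and 0 non-clicks the posterior is Beta(3+k, 4), with mean (3+k)/(3+4+k).
Set (3+k)/(7+k) > 0.91 and solve: k > (0.91·7 − 3)/(1 − 0.91) = 37.444.
The smallest integer exceeding 37.444 is 38, and checking k=38: (41)/(45) = 0.9111 > 0.91.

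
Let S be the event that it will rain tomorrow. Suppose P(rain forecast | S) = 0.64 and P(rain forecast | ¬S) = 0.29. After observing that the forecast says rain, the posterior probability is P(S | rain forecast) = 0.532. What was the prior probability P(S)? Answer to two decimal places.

P(S) = 0.34

Bayes' rule in odds form gives O(S|E) = O(S)·[P(E|S)/P(E|¬S)], hence O(S) = O(S|E)/LR.
Posterior odds = 0.532/(1−0.532) = 1.1368. LR = 0.64/0.29 = 2.2069.
Prior odds = 1.1368/2.2069 = 0.5151, so P(S) = 0.5151/(1+0.5151) ≈ 0.34.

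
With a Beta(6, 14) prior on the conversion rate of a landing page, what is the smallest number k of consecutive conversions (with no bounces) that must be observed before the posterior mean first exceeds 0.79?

k = 47

After k conversions and 0 bounces the posterior is Beta(6+k, 14), with mean (6+k)/(6+14+k).
Set (6+k)/(20+k) > 0.79 and solve: k > (0.79·20 − 6)/(1 − 0.79) = 46.667.
The smallest integer exceeding 46.667 is 47.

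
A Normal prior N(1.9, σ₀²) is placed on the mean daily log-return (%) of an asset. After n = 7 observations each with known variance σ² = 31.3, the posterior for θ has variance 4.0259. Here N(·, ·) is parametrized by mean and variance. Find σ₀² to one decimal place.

For the Normal–Normal model with known σ², precisions add: τ_n = τ₀ + n/σ².
So 1/σ₀² = 1/4.0259 − 7/31.3 = 0.248392 − 0.223642 = 0.024750.
Hence σ₀² = 1/0.024750 ≈ 40.4.

σ₀² = 40.4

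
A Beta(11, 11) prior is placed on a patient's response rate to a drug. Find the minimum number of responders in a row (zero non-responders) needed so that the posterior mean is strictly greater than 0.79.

After k responders and 0 non-responders the posterior is Beta(11+k, 11), with mean (11+k)/(11+11+k).
Set (11+k)/(22+k) > 0.79 and solve: k > (0.79·22 − 11)/(1 − 0.79) = 30.381.
The smallest integer exceeding 30.381 is 31, and checking k=31: (42)/(53) = 0.7925 > 0.79.

k = 31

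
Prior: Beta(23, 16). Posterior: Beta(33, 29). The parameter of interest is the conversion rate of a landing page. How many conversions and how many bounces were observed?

10 conversions and 13 bounces

Beta is conjugate to the binomial likelihood: posterior = Beta(α+s, β+f).
Match parameters: s=33−23=10, f=29−16=13.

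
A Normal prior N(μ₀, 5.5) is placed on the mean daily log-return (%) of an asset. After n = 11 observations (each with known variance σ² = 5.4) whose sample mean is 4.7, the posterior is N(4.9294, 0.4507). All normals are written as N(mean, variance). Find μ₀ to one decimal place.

μ₀ = 7.5

The posterior mean is a precision-weighted average: μ_n = (τ₀μ₀ + τ_data·x̄)/(τ₀+τ_data), with τ₀=1/σ₀² and τ_data=n/σ².
Here τ₀ = 1/5.5 = 0.181818 and τ_data = 11/5.4 = 2.037037, so τ_n = 2.218855.
Rearranging for μ₀: μ₀ = (μ_n·τ_n − τ_data·x̄)/τ₀ = (4.9294·2.218855 − 2.037037·4.7) / 0.181818 = 1.363550/0.181818 ≈ 7.5.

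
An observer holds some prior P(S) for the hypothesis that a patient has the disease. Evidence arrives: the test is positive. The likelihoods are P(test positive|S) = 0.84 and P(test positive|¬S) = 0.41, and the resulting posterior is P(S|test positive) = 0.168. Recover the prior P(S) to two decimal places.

Bayes' rule in odds form gives O(S|E) = O(S)·[P(E|S)/P(E|¬S)], hence O(S) = O(S|E)/LR.
Posterior odds = 0.168/(1−0.168) = 0.2019. LR = 0.84/0.41 = 2.0488.
Prior odds = 0.2019/2.0488 = 0.0985, so P(S) = 0.0985/(1+0.0985) ≈ 0.09.

P(S) = 0.09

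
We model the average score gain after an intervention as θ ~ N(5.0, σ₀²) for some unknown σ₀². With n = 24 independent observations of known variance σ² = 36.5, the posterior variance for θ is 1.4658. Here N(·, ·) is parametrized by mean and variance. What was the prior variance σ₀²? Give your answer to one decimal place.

σ₀² = 40.5

Posterior precision equals prior precision plus data precision: 1/σ_n² = 1/σ₀² + n/σ².
So 1/σ₀² = 1/1.4658 − 24/36.5 = 0.682221 − 0.657534 = 0.024687.
Hence σ₀² = 1/0.024687 ≈ 40.5.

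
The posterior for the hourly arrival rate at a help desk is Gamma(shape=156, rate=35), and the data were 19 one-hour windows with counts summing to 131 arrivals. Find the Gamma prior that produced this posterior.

Gamma(shape=25, rate=16)

Gamma–Poisson conjugacy: posterior shape = α + Σxᵢ, posterior rate = β + n.
So α = 156 − 131 = 25 and β = 35 − 19 = 16.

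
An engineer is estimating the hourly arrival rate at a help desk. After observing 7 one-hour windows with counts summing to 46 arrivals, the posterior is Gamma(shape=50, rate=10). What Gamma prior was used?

Gamma–Poisson conjugacy: posterior shape = α + Σxᵢ, posterior rate = β + n.
So α = 50 − 46 = 4 and β = 10 − 7 = 3.

Gamma(shape=4, rate=3)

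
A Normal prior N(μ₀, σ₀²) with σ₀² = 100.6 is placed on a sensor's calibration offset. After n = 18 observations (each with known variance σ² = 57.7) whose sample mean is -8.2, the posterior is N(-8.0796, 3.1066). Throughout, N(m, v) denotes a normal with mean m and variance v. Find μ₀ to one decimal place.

μ₀ = -4.3

With known observation variance, the Normal–Normal posterior has precision τ_n = τ₀ + n/σ² and mean μ_n = (τ₀μ₀ + (n/σ²)x̄)/τ_n.
Here τ₀ = 1/100.6 = 0.009940 and τ_data = 18/57.7 = 0.311958, so τ_n = 0.321898.
Rearranging for μ₀: μ₀ = (μ_n·τ_n − τ_data·x̄)/τ₀ = (-8.0796·0.321898 − 0.311958·-8.2) / 0.009940 = -0.042751/0.009940 ≈ -4.3.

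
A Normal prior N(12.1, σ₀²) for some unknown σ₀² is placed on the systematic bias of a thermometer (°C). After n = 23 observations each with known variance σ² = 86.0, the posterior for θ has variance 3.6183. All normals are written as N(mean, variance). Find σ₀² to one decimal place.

For the Normal–Normal model with known σ², precisions add: τ_n = τ₀ + n/σ².
So 1/σ₀² = 1/3.6183 − 23/86.0 = 0.276373 − 0.267442 = 0.008931.
Hence σ₀² = 1/0.008931 ≈ 112.0.

σ₀² = 112.0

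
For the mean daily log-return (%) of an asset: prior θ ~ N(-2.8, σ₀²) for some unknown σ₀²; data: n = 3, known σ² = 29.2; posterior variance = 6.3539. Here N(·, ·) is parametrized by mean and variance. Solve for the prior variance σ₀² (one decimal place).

σ₀² = 18.3

Posterior precision equals prior precision plus data precision: 1/σ_n² = 1/σ₀² + n/σ².
So 1/σ₀² = 1/6.3539 − 3/29.2 = 0.157384 − 0.102740 = 0.054644.
Hence σ₀² = 1/0.054644 ≈ 18.3.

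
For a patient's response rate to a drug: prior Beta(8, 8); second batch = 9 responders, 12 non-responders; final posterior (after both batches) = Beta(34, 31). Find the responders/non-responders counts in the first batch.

Sequential conjugate updates are equivalent to a single update on the pooled data, so total successes = posterior α − prior α and total failures = posterior β − prior β.
Total across both batches: 34−8=26 responders, 31−8=23 non-responders.
Subtract the second batch: 26−9=17 responders and 23−12=11 non-responders.

17 responders and 11 non-responders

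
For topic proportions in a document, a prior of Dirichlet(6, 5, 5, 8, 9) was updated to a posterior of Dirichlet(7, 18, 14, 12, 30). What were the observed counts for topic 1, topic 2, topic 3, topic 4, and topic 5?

For a Dirichlet(α) prior with multinomial counts c, the posterior is Dirichlet(α + c) componentwise.
Counts are posterior − prior componentwise: 7−6=1, 18−5=13, 14−5=9, 12−8=4, 30−9=21.

counts (1, 13, 9, 4, 21)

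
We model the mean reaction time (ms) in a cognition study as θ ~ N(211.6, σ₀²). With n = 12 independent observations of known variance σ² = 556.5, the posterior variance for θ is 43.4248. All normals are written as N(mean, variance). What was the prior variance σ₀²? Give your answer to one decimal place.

σ₀² = 682.6

Posterior precision equals prior precision plus data precision: 1/σ_n² = 1/σ₀² + n/σ².
So 1/σ₀² = 1/43.4248 − 12/556.5 = 0.023028 − 0.021563 = 0.001465.
Hence σ₀² = 1/0.001465 ≈ 682.6.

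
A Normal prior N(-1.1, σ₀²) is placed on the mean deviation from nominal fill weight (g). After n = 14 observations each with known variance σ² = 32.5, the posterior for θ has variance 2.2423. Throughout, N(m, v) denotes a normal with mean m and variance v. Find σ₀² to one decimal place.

σ₀² = 65.8

Posterior precision equals prior precision plus data precision: 1/σ_n² = 1/σ₀² + n/σ².
So 1/σ₀² = 1/2.2423 − 14/32.5 = 0.445971 − 0.430769 = 0.015202.
Hence σ₀² = 1/0.015202 ≈ 65.8.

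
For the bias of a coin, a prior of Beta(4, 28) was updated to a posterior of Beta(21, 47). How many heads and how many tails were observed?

A Beta(α, β) prior with s successes and f failures in binomial data gives a Beta(α+s, β+f) posterior.
So s = 21 − 4 = 17 and f = 47 − 28 = 19.

17 heads and 19 tails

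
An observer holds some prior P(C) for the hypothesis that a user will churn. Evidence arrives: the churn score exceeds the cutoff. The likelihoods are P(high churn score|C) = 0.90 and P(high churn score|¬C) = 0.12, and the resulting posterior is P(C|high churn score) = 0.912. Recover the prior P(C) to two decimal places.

In odds form, posterior odds = prior odds × likelihood ratio, so prior odds = posterior odds ÷ LR.
Posterior odds = 0.912/(1−0.912) = 10.3636. LR = 0.90/0.12 = 7.5000.
Prior odds = 10.3636/7.5000 = 1.3818, so P(C) = 1.3818/(1+1.3818) ≈ 0.58.

P(C) = 0.58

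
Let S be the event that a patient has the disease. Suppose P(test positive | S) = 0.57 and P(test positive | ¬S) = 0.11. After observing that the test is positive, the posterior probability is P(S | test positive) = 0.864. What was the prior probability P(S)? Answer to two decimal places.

P(S) = 0.55

In odds form, posterior odds = prior odds × likelihood ratio, so prior odds = posterior odds ÷ LR.
Posterior odds = 0.864/(1−0.864) = 6.3529. LR = 0.57/0.11 = 5.1818.
Prior odds = 6.3529/5.1818 = 1.2260, so P(S) = 1.2260/(1+1.2260) ≈ 0.55.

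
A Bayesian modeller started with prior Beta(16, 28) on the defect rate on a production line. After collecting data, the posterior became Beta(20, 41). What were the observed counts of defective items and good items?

4 defective items and 13 good items

Beta is conjugate to the binomial likelihood: posterior = Beta(a+s, b+f).
So s = 20 − 16 = 4 and f = 41 − 28 = 13.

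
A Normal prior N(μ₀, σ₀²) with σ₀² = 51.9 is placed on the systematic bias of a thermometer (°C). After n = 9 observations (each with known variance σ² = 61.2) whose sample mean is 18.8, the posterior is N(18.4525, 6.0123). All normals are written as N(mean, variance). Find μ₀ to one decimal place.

The posterior mean is a precision-weighted average: μ_n = (τ₀μ₀ + τ_data·x̄)/(τ₀+τ_data), with τ₀=1/σ₀² and τ_data=n/σ².
Here τ₀ = 1/51.9 = 0.019268 and τ_data = 9/61.2 = 0.147059, so τ_n = 0.166327.
Rearranging for μ₀: μ₀ = (μ_n·τ_n − τ_data·x̄)/τ₀ = (18.4525·0.166327 − 0.147059·18.8) / 0.019268 = 0.304440/0.019268 ≈ 15.8.

μ₀ = 15.8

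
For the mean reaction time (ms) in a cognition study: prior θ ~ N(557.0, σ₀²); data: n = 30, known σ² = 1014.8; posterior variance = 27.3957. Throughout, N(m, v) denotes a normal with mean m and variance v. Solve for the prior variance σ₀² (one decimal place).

σ₀² = 144.1

Posterior precision equals prior precision plus data precision: 1/σ_n² = 1/σ₀² + n/σ².
So 1/σ₀² = 1/27.3957 − 30/1014.8 = 0.036502 − 0.029562 = 0.006940.
Hence σ₀² = 1/0.006940 ≈ 144.1.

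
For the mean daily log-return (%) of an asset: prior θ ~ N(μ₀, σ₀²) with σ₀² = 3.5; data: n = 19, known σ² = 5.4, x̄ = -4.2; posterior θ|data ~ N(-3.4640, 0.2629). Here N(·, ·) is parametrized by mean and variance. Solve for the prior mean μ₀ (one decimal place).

μ₀ = 5.6

The posterior mean is a precision-weighted average: μ_n = (τ₀μ₀ + τ_data·x̄)/(τ₀+τ_data), with τ₀=1/σ₀² and τ_data=n/σ².
Here τ₀ = 1/3.5 = 0.285714 and τ_data = 19/5.4 = 3.518519, so τ_n = 3.804233.
Rearranging for μ₀: μ₀ = (μ_n·τ_n − τ_data·x̄)/τ₀ = (-3.4640·3.804233 − 3.518519·-4.2) / 0.285714 = 1.599917/0.285714 ≈ 5.6.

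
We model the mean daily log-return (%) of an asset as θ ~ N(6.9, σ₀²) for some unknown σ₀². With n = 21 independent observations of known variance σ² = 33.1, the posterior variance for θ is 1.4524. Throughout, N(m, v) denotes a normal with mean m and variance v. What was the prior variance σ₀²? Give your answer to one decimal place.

σ₀² = 18.5

For the Normal–Normal model with known σ², precisions add: τ_n = τ₀ + n/σ².
So 1/σ₀² = 1/1.4524 − 21/33.1 = 0.688516 − 0.634441 = 0.054075.
Hence σ₀² = 1/0.054075 ≈ 18.5.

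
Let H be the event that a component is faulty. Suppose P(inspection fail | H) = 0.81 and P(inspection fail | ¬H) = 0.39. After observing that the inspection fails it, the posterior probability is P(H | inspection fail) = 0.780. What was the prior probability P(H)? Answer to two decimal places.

P(H) = 0.63

Bayes' rule in odds form gives O(H|E) = O(H)·[P(E|H)/P(E|¬H)], hence O(H) = O(H|E)/LR.
Posterior odds = 0.780/(1−0.780) = 3.5455. LR = 0.81/0.39 = 2.0769.
Prior odds = 3.5455/2.0769 = 1.7071, so P(H) = 1.7071/(1+1.7071) ≈ 0.63.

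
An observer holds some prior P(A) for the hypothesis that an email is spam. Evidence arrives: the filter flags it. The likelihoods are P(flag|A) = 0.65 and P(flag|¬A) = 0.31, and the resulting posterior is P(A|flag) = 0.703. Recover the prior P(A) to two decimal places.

Bayes' rule in odds form gives O(A|E) = O(A)·[P(E|A)/P(E|¬A)], hence O(A) = O(A|E)/LR.
Posterior odds = 0.703/(1−0.703) = 2.3670. LR = 0.65/0.31 = 2.0968.
Prior odds = 2.3670/2.0968 = 1.1289, so P(A) = 1.1289/(1+1.1289) ≈ 0.53.

P(A) = 0.53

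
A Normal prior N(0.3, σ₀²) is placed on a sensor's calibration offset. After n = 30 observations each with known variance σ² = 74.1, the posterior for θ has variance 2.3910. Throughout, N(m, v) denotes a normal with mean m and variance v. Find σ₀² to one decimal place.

For the Normal–Normal model with known σ², precisions add: τ_n = τ₀ + n/σ².
So 1/σ₀² = 1/2.3910 − 30/74.1 = 0.418235 − 0.404858 = 0.013377.
Hence σ₀² = 1/0.013377 ≈ 74.8.

σ₀² = 74.8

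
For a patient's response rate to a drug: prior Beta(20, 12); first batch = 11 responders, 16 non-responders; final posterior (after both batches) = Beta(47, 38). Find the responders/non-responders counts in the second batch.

Sequential conjugate updates are equivalent to a single update on the pooled data, so total successes = posterior α − prior α and total failures = posterior β − prior β.
Total across both batches: 47−20=27 responders, 38−12=26 non-responders.
Subtract the first batch: 27−11=16 responders and 26−16=10 non-responders.

16 responders and 10 non-responders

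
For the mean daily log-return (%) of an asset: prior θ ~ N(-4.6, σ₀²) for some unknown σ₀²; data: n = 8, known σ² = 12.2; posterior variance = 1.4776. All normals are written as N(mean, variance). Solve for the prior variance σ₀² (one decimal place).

Posterior precision equals prior precision plus data precision: 1/σ_n² = 1/σ₀² + n/σ².
So 1/σ₀² = 1/1.4776 − 8/12.2 = 0.676773 − 0.655738 = 0.021035.
Hence σ₀² = 1/0.021035 ≈ 47.5.

σ₀² = 47.5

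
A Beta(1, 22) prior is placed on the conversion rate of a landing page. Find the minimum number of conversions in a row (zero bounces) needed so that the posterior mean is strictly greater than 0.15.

k = 3

After k conversions and 0 bounces the posterior is Beta(1+k, 22), with mean (1+k)/(1+22+k).
Set (1+k)/(23+k) > 0.15 and solve: k > (0.15·23 − 1)/(1 − 0.15) = 2.882.
The smallest integer exceeding 2.882 is 3.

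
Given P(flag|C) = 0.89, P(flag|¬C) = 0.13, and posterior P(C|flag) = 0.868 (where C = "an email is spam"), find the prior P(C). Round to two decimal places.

In odds form, posterior odds = prior odds × likelihood ratio, so prior odds = posterior odds ÷ LR.
Posterior odds = 0.868/(1−0.868) = 6.5758. LR = 0.89/0.13 = 6.8462.
Prior odds = 6.5758/6.8462 = 0.9605, so P(C) = 0.9605/(1+0.9605) ≈ 0.49.

P(C) = 0.49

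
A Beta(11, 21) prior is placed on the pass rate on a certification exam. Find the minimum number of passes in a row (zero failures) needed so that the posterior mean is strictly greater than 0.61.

k = 22

After k passes and 0 failures the posterior is Beta(11+k, 21), with mean (11+k)/(11+21+k).
Set (11+k)/(32+k) > 0.61 and solve: k > (0.61·32 − 11)/(1 − 0.61) = 21.846.
The smallest integer exceeding 21.846 is 22, and checking k=22: (33)/(54) = 0.6111 > 0.61.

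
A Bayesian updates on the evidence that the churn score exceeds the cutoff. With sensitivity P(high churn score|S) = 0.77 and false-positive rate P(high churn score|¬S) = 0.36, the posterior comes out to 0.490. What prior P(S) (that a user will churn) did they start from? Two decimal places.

In odds form, posterior odds = prior odds × likelihood ratio, so prior odds = posterior odds ÷ LR.
Posterior odds = 0.490/(1−0.490) = 0.9608. LR = 0.77/0.36 = 2.1389.
Prior odds = 0.9608/2.1389 = 0.4492, so P(S) = 0.4492/(1+0.4492) ≈ 0.31.

P(S) = 0.31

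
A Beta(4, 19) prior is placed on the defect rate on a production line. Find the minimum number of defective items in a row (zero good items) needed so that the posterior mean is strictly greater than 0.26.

After k defective items and 0 good items the posterior is Beta(4+k, 19), with mean (4+k)/(4+19+k).
Set (4+k)/(23+k) > 0.26 and solve: k > (0.26·23 − 4)/(1 − 0.26) = 2.676.
The smallest integer exceeding 2.676 is 3, and checking k=3: (7)/(26) = 0.2692 > 0.26.

k = 3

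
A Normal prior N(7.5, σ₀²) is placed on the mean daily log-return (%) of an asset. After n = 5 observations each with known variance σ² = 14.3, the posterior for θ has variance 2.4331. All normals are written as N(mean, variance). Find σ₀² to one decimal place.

Posterior precision equals prior precision plus data precision: 1/σ_n² = 1/σ₀² + n/σ².
So 1/σ₀² = 1/2.4331 − 5/14.3 = 0.410998 − 0.349650 = 0.061348.
Hence σ₀² = 1/0.061348 ≈ 16.3.

σ₀² = 16.3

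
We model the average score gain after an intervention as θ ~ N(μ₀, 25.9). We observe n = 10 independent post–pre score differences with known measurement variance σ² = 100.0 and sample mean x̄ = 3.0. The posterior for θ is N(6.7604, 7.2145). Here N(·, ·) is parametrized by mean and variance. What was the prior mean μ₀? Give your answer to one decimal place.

The posterior mean is a precision-weighted average: μ_n = (τ₀μ₀ + τ_data·x̄)/(τ₀+τ_data), with τ₀=1/σ₀² and τ_data=n/σ².
Here τ₀ = 1/25.9 = 0.038610 and τ_data = 10/100.0 = 0.100000, so τ_n = 0.138610.
Rearranging for μ₀: μ₀ = (μ_n·τ_n − τ_data·x̄)/τ₀ = (6.7604·0.138610 − 0.100000·3.0) / 0.038610 = 0.637059/0.038610 ≈ 16.5.

μ₀ = 16.5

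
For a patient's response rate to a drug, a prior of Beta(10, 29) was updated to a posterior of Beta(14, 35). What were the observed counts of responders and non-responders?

Beta is conjugate to the binomial likelihood: posterior = Beta(α+s, β+f).
Match parameters: s=14−10=4, f=35−29=6.

4 responders and 6 non-responders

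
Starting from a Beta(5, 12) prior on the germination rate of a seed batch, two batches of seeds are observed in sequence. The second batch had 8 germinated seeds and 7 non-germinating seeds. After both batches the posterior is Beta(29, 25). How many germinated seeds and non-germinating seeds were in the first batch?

Sequential conjugate updates are equivalent to a single update on the pooled data, so total successes = posterior α − prior α and total failures = posterior β − prior β.
Total across both batches: 29−5=24 germinated seeds, 25−12=13 non-germinating seeds.
Subtract the second batch: 24−8=16 germinated seeds and 13−7=6 non-germinating seeds.

16 germinated seeds and 6 non-germinating seeds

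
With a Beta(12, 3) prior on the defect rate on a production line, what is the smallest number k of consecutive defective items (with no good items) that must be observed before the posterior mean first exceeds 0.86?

After k defective items and 0 good items the posterior is Beta(12+k, 3), with mean (12+k)/(12+3+k).
Set (12+k)/(15+k) > 0.86 and solve: k > (0.86·15 − 12)/(1 − 0.86) = 6.429.
The smallest integer exceeding 6.429 is 7.

k = 7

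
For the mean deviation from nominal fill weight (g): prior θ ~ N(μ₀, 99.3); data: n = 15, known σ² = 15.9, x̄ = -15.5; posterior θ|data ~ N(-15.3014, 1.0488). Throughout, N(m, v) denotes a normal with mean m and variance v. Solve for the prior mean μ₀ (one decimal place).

With known observation variance, the Normal–Normal posterior has precision τ_n = τ₀ + n/σ² and mean μ_n = (τ₀μ₀ + (n/σ²)x̄)/τ_n.
Here τ₀ = 1/99.3 = 0.010070 and τ_data = 15/15.9 = 0.943396, so τ_n = 0.953466.
Rearranging for μ₀: μ₀ = (μ_n·τ_n − τ_data·x̄)/τ₀ = (-15.3014·0.953466 − 0.943396·-15.5) / 0.010070 = 0.033273/0.010070 ≈ 3.3.

μ₀ = 3.3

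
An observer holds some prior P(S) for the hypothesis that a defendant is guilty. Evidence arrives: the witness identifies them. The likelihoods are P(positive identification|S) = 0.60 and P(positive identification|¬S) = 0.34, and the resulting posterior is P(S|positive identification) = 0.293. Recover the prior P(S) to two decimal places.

P(S) = 0.19

Bayes' rule in odds form gives O(S|E) = O(S)·[P(E|S)/P(E|¬S)], hence O(S) = O(S|E)/LR.
Posterior odds = 0.293/(1−0.293) = 0.4144. LR = 0.60/0.34 = 1.7647.
Prior odds = 0.4144/1.7647 = 0.2348, so P(S) = 0.2348/(1+0.2348) ≈ 0.19.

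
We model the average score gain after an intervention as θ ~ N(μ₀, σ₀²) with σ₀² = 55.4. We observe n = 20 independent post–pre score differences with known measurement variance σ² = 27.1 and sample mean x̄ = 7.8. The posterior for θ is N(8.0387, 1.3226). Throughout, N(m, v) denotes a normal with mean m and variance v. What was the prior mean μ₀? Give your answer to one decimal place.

The posterior mean is a precision-weighted average: μ_n = (τ₀μ₀ + τ_data·x̄)/(τ₀+τ_data), with τ₀=1/σ₀² and τ_data=n/σ².
Here τ₀ = 1/55.4 = 0.018051 and τ_data = 20/27.1 = 0.738007, so τ_n = 0.756058.
Rearranging for μ₀: μ₀ = (μ_n·τ_n − τ_data·x̄)/τ₀ = (8.0387·0.756058 − 0.738007·7.8) / 0.018051 = 0.321269/0.018051 ≈ 17.8.

μ₀ = 17.8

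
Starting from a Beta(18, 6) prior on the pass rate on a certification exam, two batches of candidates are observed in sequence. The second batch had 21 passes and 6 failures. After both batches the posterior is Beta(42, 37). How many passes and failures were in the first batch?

Because Beta–binomial updating is additive in the counts, the combined data contributed (α_post−α_prior, β_post−β_prior) successes and failures.
Total across both batches: 42−18=24 passes, 37−6=31 failures.
Subtract the second batch: 24−21=3 passes and 31−6=25 failures.

3 passes and 25 failures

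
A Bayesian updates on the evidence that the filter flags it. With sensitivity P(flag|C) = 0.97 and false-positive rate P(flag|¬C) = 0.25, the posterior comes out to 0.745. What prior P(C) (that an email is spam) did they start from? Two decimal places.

In odds form, posterior odds = prior odds × likelihood ratio, so prior odds = posterior odds ÷ LR.
Posterior odds = 0.745/(1−0.745) = 2.9216. LR = 0.97/0.25 = 3.8800.
Prior odds = 2.9216/3.8800 = 0.7530, so P(C) = 0.7530/(1+0.7530) ≈ 0.43.

P(C) = 0.43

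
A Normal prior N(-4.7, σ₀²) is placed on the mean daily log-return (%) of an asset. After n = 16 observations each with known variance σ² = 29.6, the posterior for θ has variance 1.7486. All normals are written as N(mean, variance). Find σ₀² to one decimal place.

σ₀² = 31.9

For the Normal–Normal model with known σ², precisions add: τ_n = τ₀ + n/σ².
So 1/σ₀² = 1/1.7486 − 16/29.6 = 0.571886 − 0.540541 = 0.031345.
Hence σ₀² = 1/0.031345 ≈ 31.9.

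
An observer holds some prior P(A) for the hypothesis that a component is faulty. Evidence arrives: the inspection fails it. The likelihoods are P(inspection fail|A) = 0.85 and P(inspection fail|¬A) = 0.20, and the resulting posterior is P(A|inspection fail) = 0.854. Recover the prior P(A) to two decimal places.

In odds form, posterior odds = prior odds × likelihood ratio, so prior odds = posterior odds ÷ LR.
Posterior odds = 0.854/(1−0.854) = 5.8493. LR = 0.85/0.20 = 4.2500.
Prior odds = 5.8493/4.2500 = 1.3763, so P(A) = 1.3763/(1+1.3763) ≈ 0.58.

P(A) = 0.58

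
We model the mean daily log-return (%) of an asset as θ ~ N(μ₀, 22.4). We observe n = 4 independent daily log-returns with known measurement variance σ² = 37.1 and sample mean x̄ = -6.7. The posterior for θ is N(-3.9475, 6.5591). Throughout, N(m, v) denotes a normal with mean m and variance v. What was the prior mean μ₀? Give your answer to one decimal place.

μ₀ = 2.7

With known observation variance, the Normal–Normal posterior has precision τ_n = τ₀ + n/σ² and mean μ_n = (τ₀μ₀ + (n/σ²)x̄)/τ_n.
Here τ₀ = 1/22.4 = 0.044643 and τ_data = 4/37.1 = 0.107817, so τ_n = 0.152460.
Rearranging for μ₀: μ₀ = (μ_n·τ_n − τ_data·x̄)/τ₀ = (-3.9475·0.152460 − 0.107817·-6.7) / 0.044643 = 0.120538/0.044643 ≈ 2.7.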